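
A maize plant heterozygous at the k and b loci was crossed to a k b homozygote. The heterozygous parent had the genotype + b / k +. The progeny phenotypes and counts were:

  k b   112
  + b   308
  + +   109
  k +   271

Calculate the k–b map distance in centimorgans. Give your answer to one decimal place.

The recombinant classes are + + and k b: 109 + 112 = 221.
Recombination frequency = 221/800 = 0.2762 ≈ 27.6%, i.e. 27.6 centimorgans.

27.6 centimorgans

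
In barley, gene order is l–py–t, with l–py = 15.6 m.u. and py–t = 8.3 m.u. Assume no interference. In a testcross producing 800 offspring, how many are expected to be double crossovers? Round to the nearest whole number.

Map distances give recombination frequencies of 0.156 and 0.083 for the two intervals.
With no interference, expected double-crossover frequency = 0.156 × 0.083 = 0.01295.
Expected number = 0.01295 × 800 = 10.36 ≈ 10.

10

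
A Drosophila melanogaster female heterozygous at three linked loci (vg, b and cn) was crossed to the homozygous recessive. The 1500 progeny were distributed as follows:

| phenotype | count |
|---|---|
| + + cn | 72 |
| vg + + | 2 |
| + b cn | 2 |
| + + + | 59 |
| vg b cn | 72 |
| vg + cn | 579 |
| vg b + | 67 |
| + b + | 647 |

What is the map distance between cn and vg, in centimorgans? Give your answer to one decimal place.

The two most frequent reciprocal classes, vg + cn and + b +, are the parental types, so the F1 was vg + cn / + b +.
The two rarest classes, vg + + and + b cn, are the double crossovers. Comparing them with the parentals, only the cn allele has switched, so cn is the middle locus and the order is b – cn – vg.
Crossovers in the cn–vg interval produce the single-crossover classes + + cn and vg b + (72 + 67 = 139) plus the double crossovers (4).
RF(cn–vg) = (139 + 4) / 1500 = 143/1500 = 0.0953 → 9.5 centimorgans.

9.5 centimorgans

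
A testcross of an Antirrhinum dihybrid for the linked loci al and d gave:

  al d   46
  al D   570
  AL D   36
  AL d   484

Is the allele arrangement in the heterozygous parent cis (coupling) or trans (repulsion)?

The two most frequent classes are AL d (484) and al D (570); these are the parental (non-recombinant) types.
So the F1 carried AL d on one chromosome and al D on the other — the recessive alleles are on opposite chromosomes (trans / repulsion).

trans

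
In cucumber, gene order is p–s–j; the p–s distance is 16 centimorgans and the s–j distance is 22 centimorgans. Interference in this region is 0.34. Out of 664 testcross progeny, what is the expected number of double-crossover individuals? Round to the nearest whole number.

15

Map distances give recombination frequencies of 0.160 and 0.220 for the two intervals.
With interference 0.34 (so coincidence = 0.66), expected double-crossover frequency = 0.160 × 0.220 × 0.66 = 0.02323.
Expected number = 0.02323 × 664 = 15.43 ≈ 15.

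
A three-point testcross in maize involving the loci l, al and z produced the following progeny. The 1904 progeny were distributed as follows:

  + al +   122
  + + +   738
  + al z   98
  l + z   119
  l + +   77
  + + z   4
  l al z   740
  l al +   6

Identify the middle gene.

z

The two most frequent reciprocal classes, l al z and + + +, are the parental types, so the F1 was l al z / + + +.
The two rarest classes, l al + and + + z, are the double crossovers. Comparing them with the parentals, only the z allele has switched, so z is the middle locus and the order is al – z – l.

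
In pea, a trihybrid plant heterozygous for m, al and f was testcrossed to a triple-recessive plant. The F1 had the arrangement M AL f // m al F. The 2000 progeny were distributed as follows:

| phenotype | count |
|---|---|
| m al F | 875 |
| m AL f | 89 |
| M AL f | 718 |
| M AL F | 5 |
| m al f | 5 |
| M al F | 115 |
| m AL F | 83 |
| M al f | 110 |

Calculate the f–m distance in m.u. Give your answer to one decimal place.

10.7 m.u.

The two rarest classes, M AL F and m al f, are the double crossovers. Comparing them with the parentals, only the f allele has switched, so f is the middle locus and the order is m – f – al.
Crossovers in the m–f interval produce the single-crossover classes m AL f and M al F (89 + 115 = 204) plus the double crossovers (10).
RF(m–f) = (204 + 10) / 2000 = 214/2000 = 0.1070 → 10.7 m.u.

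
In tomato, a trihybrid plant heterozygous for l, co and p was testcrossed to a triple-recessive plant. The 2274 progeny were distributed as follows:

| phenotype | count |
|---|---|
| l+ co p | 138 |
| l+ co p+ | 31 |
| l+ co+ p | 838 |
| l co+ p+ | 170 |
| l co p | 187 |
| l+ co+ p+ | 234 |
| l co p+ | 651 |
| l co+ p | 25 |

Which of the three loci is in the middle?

l

The two most frequent reciprocal classes, l co p+ and l+ co+ p, are the parental types, so the F1 was l co p+ / l+ co+ p.
The two rarest classes, l+ co p+ and l co+ p, are the double crossovers. Comparing them with the parentals, only the l allele has switched, so l is the middle locus and the order is p – l – co.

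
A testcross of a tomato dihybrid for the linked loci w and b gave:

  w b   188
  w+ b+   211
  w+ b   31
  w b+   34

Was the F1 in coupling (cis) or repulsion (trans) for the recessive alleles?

cis

The two most frequent classes are w+ b+ (211) and w b (188); these are the parental (non-recombinant) types.
So the F1 carried w+ b+ on one chromosome and w b on the other — the recessive alleles are on the same chromosome (cis / coupling).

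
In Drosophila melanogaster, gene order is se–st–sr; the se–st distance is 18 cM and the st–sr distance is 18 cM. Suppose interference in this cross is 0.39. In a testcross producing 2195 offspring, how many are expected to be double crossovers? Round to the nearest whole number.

43

Map distances give recombination frequencies of 0.180 and 0.180 for the two intervals.
With interference 0.39 (so coincidence = 0.61), expected double-crossover frequency = 0.180 × 0.180 × 0.61 = 0.01976.
Expected number = 0.01976 × 2195 = 43.38 ≈ 43.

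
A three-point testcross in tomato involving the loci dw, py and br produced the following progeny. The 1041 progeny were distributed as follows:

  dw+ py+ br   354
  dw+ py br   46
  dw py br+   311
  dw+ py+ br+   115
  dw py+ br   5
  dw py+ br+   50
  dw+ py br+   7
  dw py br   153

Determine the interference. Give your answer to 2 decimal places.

0.59

The two most frequent reciprocal classes, dw py br+ and dw+ py+ br, are the parental types, so the F1 was dw py br+ / dw+ py+ br.
The two rarest classes, dw+ py br+ and dw py+ br, are the double crossovers. Comparing them with the parentals, only the dw allele has switched, so dw is the middle locus and the order is br – dw – py.
br–dw: (268 + 12)/1041 = 0.2690; dw–py: (96 + 12)/1041 = 0.1037.
Expected DCO frequency = 0.2690 × 0.1037 ≈ 0.02790; observed = 12/1041 ≈ 0.01153.
Coefficient of coincidence = 0.01153/0.02790 ≈ 0.41; interference = 1 − 0.41 = 0.59.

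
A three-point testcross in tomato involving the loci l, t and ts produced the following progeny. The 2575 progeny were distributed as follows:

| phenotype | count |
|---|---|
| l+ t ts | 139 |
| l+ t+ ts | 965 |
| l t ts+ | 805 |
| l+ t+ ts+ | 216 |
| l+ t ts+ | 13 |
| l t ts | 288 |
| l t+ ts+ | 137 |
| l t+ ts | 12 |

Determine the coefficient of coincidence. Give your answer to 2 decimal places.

The two most frequent reciprocal classes, l t ts+ and l+ t+ ts, are the parental types, so the F1 was l t ts+ / l+ t+ ts.
The two rarest classes, l+ t ts+ and l t+ ts, are the double crossovers. Comparing them with the parentals, only the l allele has switched, so l is the middle locus and the order is ts – l – t.
ts–l: (504 + 25)/2575 = 0.2054; l–t: (276 + 25)/2575 = 0.1169.
Expected DCO frequency = 0.2054 × 0.1169 ≈ 0.02401; observed = 25/2575 ≈ 0.00971.
Coefficient of coincidence = 0.00971/0.02401 ≈ 0.40.

0.40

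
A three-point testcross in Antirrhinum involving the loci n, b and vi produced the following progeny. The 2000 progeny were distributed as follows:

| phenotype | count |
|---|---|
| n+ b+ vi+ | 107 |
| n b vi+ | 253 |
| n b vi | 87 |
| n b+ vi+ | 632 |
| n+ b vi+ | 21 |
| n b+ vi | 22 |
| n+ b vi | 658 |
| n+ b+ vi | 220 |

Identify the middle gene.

vi

The two most frequent reciprocal classes, n b+ vi+ and n+ b vi, are the parental types, so the F1 was n b+ vi+ / n+ b vi.
The two rarest classes, n b+ vi and n+ b vi+, are the double crossovers. Comparing them with the parentals, only the vi allele has switched, so vi is the middle locus and the order is n – vi – b.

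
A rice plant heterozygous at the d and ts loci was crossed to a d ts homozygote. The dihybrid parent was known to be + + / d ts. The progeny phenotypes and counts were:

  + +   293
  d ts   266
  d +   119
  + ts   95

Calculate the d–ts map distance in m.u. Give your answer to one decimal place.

The recombinant classes are + ts and d +: 95 + 119 = 214.
Recombination frequency = 214/773 = 0.2768 ≈ 27.7%, i.e. 27.7 m.u.

27.7 m.u.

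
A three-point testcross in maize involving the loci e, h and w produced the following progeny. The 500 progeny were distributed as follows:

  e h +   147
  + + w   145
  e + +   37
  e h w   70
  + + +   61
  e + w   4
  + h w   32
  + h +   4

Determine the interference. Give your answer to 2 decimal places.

The two most frequent reciprocal classes, + + w and e h +, are the parental types, so the F1 was + + w / e h +.
The two rarest classes, e + w and + h +, are the double crossovers. Comparing them with the parentals, only the e allele has switched, so e is the middle locus and the order is h – e – w.
h–e: (69 + 8)/500 = 0.1540; e–w: (131 + 8)/500 = 0.2780.
Expected DCO frequency = 0.1540 × 0.2780 ≈ 0.04281; observed = 8/500 ≈ 0.01600.
Coefficient of coincidence = 0.01600/0.04281 ≈ 0.37; interference = 1 − 0.37 = 0.63.

0.63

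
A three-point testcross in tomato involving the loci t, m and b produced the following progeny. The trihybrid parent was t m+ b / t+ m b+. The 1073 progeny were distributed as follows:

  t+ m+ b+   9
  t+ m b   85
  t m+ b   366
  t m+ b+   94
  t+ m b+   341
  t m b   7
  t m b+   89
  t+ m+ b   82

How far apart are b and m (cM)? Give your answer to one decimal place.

The two rarest classes, t m b and t+ m+ b+, are the double crossovers. Comparing them with the parentals, only the m allele has switched, so m is the middle locus and the order is t – m – b.
Crossovers in the m–b interval produce the single-crossover classes t m+ b+ and t+ m b (94 + 85 = 179) plus the double crossovers (16).
RF(m–b) = (179 + 16) / 1073 = 195/1073 = 0.1817 → 18.2 cM.

18.2 cM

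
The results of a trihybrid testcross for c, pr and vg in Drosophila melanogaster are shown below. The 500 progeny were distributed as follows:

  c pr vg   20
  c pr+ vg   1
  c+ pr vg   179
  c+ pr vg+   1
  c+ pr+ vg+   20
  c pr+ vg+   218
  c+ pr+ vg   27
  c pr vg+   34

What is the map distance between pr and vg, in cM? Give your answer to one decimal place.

The two most frequent reciprocal classes, c pr+ vg+ and c+ pr vg, are the parental types, so the F1 was c pr+ vg+ / c+ pr vg.
The two rarest classes, c pr+ vg and c+ pr vg+, are the double crossovers. Comparing them with the parentals, only the vg allele has switched, so vg is the middle locus and the order is c – vg – pr.
Crossovers in the vg–pr interval produce the single-crossover classes c pr vg+ and c+ pr+ vg (34 + 27 = 61) plus the double crossovers (2).
RF(vg–pr) = (61 + 2) / 500 = 63/500 = 0.1260 → 12.6 cM.

12.6 cM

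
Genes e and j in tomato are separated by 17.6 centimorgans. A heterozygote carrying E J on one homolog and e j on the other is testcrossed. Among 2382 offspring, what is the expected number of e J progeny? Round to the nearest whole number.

A map distance of 17.6 centimorgans corresponds to a recombination frequency of 0.176.
The F1 is E J / e j, so e J is a recombinant gamete class with expected frequency r/2 = 0.176/2 = 0.0880.
Expected number = 0.0880 × 2382 = 209.62 ≈ 210.

210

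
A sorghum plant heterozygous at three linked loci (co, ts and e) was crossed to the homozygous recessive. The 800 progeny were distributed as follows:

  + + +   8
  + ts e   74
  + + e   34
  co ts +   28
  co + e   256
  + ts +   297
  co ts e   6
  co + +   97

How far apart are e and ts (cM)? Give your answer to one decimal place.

The two most frequent reciprocal classes, co + e and + ts +, are the parental types, so the F1 was co + e / + ts +.
The two rarest classes, co ts e and + + +, are the double crossovers. Comparing them with the parentals, only the ts allele has switched, so ts is the middle locus and the order is co – ts – e.
Crossovers in the ts–e interval produce the single-crossover classes co + + and + ts e (97 + 74 = 171) plus the double crossovers (14).
RF(ts–e) = (171 + 14) / 800 = 185/800 = 0.2313 → 23.1 cM.

23.1 cM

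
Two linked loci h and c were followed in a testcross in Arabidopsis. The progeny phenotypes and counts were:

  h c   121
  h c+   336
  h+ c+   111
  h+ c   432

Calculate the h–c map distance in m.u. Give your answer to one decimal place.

23.2 m.u.

The two most frequent classes, h+ c (432) and h c+ (336), are the parental types, so the F1 was h+ c / h c+.
The recombinant classes are h+ c+ and h c: 111 + 121 = 232.
Recombination frequency = 232/1000 = 0.2320 ≈ 23.2%, i.e. 23.2 m.u.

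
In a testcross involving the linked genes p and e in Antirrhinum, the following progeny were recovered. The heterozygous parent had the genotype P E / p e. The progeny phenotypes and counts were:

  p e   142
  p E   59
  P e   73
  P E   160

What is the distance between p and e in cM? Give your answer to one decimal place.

The recombinant classes are P e and p E: 73 + 59 = 132.
Recombination frequency = 132/434 = 0.3041 ≈ 30.4%, i.e. 30.4 cM.

30.4 cM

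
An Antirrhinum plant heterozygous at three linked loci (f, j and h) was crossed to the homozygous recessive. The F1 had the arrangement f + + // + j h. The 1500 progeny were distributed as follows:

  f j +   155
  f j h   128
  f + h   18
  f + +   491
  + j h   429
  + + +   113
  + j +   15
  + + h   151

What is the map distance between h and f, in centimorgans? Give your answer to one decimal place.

The two rarest classes, f + h and + j +, are the double crossovers. Comparing them with the parentals, only the h allele has switched, so h is the middle locus and the order is f – h – j.
Crossovers in the f–h interval produce the single-crossover classes + + + and f j h (113 + 128 = 241) plus the double crossovers (33).
RF(f–h) = (241 + 33) / 1500 = 274/1500 = 0.1827 → 18.3 centimorgans.

18.3 centimorgans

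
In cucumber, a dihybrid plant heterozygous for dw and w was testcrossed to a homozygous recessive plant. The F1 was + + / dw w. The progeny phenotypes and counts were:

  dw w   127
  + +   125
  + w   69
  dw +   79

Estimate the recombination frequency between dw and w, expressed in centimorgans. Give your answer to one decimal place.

The recombinant classes are + w and dw +: 69 + 79 = 148.
Recombination frequency = 148/400 = 0.3700 ≈ 37.0%, i.e. 37.0 centimorgans.

37.0 centimorgans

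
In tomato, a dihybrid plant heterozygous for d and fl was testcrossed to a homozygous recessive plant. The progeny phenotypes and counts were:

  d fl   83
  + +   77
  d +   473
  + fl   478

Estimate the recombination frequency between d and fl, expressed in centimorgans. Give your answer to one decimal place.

The two most frequent classes, + fl (478) and d + (473), are the parental types, so the F1 was + fl / d +.
The recombinant classes are + + and d fl: 77 + 83 = 160.
Recombination frequency = 160/1111 = 0.1440 ≈ 14.4%, i.e. 14.4 centimorgans.

14.4 centimorgans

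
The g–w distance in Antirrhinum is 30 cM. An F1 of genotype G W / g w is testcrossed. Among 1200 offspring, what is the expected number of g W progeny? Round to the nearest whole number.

A map distance of 30 cM corresponds to a recombination frequency of 0.300.
The F1 is G W / g w, so g W is a recombinant gamete class with expected frequency r/2 = 0.300/2 = 0.1500.
Expected number = 0.1500 × 1200 = 180.00 ≈ 180.

180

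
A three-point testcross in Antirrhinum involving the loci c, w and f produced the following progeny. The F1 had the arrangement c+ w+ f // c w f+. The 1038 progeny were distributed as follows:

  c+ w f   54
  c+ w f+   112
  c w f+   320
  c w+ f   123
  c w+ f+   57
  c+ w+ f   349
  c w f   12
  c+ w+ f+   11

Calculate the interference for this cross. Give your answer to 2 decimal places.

0.31

The two rarest classes, c+ w+ f+ and c w f, are the double crossovers. Comparing them with the parentals, only the f allele has switched, so f is the middle locus and the order is w – f – c.
w–f: (111 + 23)/1038 = 0.1291; f–c: (235 + 23)/1038 = 0.2486.
Expected DCO frequency = 0.1291 × 0.2486 ≈ 0.03209; observed = 23/1038 ≈ 0.02216.
Coefficient of coincidence = 0.02216/0.03209 ≈ 0.69; interference = 1 − 0.69 = 0.31.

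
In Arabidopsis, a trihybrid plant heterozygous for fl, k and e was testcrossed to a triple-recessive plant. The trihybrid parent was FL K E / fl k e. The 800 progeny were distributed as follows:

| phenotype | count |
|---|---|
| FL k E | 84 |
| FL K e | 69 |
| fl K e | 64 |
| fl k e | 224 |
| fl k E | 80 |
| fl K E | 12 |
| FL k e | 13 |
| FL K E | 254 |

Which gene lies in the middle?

The two rarest classes, fl K E and FL k e, are the double crossovers. Comparing them with the parentals, only the fl allele has switched, so fl is the middle locus and the order is k – fl – e.

fl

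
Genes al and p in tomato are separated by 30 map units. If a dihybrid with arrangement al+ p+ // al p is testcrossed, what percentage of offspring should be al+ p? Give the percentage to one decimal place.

A map distance of 30 map units corresponds to a recombination frequency of 0.300.
The F1 is al+ p+ / al p, so al+ p is a recombinant gamete class with expected frequency r/2 = 0.300/2 = 0.1500.
That is 0.1500 = 15.0% of the progeny.

15.0%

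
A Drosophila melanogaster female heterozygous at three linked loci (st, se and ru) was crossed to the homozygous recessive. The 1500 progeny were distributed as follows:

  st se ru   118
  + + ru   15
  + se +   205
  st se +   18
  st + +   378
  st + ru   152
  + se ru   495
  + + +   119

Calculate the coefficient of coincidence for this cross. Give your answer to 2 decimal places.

0.47

The two most frequent reciprocal classes, st + + and + se ru, are the parental types, so the F1 was st + + / + se ru.
The two rarest classes, st se + and + + ru, are the double crossovers. Comparing them with the parentals, only the se allele has switched, so se is the middle locus and the order is ru – se – st.
ru–se: (357 + 33)/1500 = 0.2600; se–st: (237 + 33)/1500 = 0.1800.
Expected DCO frequency = 0.2600 × 0.1800 ≈ 0.04680; observed = 33/1500 ≈ 0.02200.
Coefficient of coincidence = 0.02200/0.04680 ≈ 0.47.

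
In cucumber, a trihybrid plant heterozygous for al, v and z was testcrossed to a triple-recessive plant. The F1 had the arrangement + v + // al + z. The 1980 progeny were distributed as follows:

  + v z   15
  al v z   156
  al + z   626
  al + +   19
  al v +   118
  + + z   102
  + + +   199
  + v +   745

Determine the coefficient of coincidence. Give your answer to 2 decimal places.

The two rarest classes, + v z and al + +, are the double crossovers. Comparing them with the parentals, only the z allele has switched, so z is the middle locus and the order is v – z – al.
v–z: (355 + 34)/1980 = 0.1965; z–al: (220 + 34)/1980 = 0.1283.
Expected DCO frequency = 0.1965 × 0.1283 ≈ 0.02521; observed = 34/1980 ≈ 0.01717.
Coefficient of coincidence = 0.01717/0.02521 ≈ 0.68.

0.68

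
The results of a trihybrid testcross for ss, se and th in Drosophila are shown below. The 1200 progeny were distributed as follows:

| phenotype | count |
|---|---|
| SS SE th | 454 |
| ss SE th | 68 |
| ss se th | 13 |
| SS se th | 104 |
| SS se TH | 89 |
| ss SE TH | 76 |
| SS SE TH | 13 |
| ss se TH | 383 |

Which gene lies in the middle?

th

The two most frequent reciprocal classes, SS SE th and ss se TH, are the parental types, so the F1 was SS SE th / ss se TH.
The two rarest classes, SS SE TH and ss se th, are the double crossovers. Comparing them with the parentals, only the th allele has switched, so th is the middle locus and the order is ss – th – se.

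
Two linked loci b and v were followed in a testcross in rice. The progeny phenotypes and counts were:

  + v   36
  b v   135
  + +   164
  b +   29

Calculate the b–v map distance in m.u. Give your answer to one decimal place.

17.9 m.u.

The two most frequent classes, + + (164) and b v (135), are the parental types, so the F1 was + + / b v.
The recombinant classes are + v and b +: 36 + 29 = 65.
Recombination frequency = 65/364 = 0.1786 ≈ 17.9%, i.e. 17.9 m.u.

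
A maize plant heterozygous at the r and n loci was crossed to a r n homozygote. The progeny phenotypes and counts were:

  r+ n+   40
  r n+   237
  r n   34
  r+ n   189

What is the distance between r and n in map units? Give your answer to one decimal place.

The two most frequent classes, r+ n (189) and r n+ (237), are the parental types, so the F1 was r+ n / r n+.
The recombinant classes are r+ n+ and r n: 40 + 34 = 74.
Recombination frequency = 74/500 = 0.1480 ≈ 14.8%, i.e. 14.8 map units.

14.8 map units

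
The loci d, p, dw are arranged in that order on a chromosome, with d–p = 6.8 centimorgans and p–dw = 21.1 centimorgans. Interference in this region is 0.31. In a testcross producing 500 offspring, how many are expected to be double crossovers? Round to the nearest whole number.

Map distances give recombination frequencies of 0.068 and 0.211 for the two intervals.
With interference 0.31 (so coincidence = 0.69), expected double-crossover frequency = 0.068 × 0.211 × 0.69 = 0.00990.
Expected number = 0.00990 × 500 = 4.95 ≈ 5.

5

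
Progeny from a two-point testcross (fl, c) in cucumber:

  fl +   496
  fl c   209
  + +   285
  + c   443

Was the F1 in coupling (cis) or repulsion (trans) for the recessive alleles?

The two most frequent classes are + c (443) and fl + (496); these are the parental (non-recombinant) types.
So the F1 carried + c on one chromosome and fl + on the other — the recessive alleles are on opposite chromosomes (trans / repulsion).

trans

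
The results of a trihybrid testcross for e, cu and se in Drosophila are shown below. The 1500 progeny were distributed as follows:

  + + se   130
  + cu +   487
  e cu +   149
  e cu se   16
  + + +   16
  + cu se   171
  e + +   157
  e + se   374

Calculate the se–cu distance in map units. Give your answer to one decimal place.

24.0 map units

The two most frequent reciprocal classes, e + se and + cu +, are the parental types, so the F1 was e + se / + cu +.
The two rarest classes, e cu se and + + +, are the double crossovers. Comparing them with the parentals, only the cu allele has switched, so cu is the middle locus and the order is e – cu – se.
Crossovers in the cu–se interval produce the single-crossover classes e + + and + cu se (157 + 171 = 328) plus the double crossovers (32).
RF(cu–se) = (328 + 32) / 1500 = 360/1500 = 0.2400 → 24.0 map units.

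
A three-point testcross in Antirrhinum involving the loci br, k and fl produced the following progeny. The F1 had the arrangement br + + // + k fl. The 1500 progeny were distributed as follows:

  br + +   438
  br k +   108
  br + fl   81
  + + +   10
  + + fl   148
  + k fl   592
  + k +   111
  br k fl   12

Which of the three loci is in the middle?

The two rarest classes, + + + and br k fl, are the double crossovers. Comparing them with the parentals, only the br allele has switched, so br is the middle locus and the order is k – br – fl.

br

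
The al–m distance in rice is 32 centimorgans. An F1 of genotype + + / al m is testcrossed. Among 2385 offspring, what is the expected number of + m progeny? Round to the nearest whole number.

A map distance of 32 centimorgans corresponds to a recombination frequency of 0.320.
The F1 is + + / al m, so + m is a recombinant gamete class with expected frequency r/2 = 0.320/2 = 0.1600.
Expected number = 0.1600 × 2385 = 381.60 ≈ 382.

382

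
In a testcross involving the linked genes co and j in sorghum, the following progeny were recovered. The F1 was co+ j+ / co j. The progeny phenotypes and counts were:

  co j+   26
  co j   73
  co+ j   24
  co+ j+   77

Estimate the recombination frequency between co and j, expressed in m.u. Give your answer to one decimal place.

25.0 m.u.

The recombinant classes are co+ j and co j+: 24 + 26 = 50.
Recombination frequency = 50/200 = 0.2500 ≈ 25.0%, i.e. 25.0 m.u.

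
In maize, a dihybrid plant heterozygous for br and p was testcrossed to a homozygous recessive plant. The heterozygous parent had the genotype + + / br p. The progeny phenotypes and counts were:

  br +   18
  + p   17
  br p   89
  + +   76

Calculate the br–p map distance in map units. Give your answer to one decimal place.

17.5 map units

The recombinant classes are + p and br +: 17 + 18 = 35.
Recombination frequency = 35/200 = 0.1750 ≈ 17.5%, i.e. 17.5 map units.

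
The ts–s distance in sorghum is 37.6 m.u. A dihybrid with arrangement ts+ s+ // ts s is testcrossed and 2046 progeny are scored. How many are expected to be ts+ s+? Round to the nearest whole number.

A map distance of 37.6 m.u. corresponds to a recombination frequency of 0.376.
The F1 is ts+ s+ / ts s, so ts+ s+ is a parental gamete class with expected frequency (1 − r)/2 = 0.624/2 = 0.3120.
Expected number = 0.3120 × 2046 = 638.35 ≈ 638.

638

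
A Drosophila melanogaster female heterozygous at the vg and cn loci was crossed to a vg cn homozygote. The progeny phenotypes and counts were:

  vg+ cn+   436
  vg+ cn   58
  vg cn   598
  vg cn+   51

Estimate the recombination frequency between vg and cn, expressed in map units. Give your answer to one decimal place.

The two most frequent classes, vg+ cn+ (436) and vg cn (598), are the parental types, so the F1 was vg+ cn+ / vg cn.
The recombinant classes are vg+ cn and vg cn+: 58 + 51 = 109.
Recombination frequency = 109/1143 = 0.0954 ≈ 9.5%, i.e. 9.5 map units.

9.5 map units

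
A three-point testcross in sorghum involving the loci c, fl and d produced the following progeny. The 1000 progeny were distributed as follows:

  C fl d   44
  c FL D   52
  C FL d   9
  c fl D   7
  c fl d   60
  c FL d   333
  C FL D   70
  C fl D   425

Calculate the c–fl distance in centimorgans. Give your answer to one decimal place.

14.6 centimorgans

The two most frequent reciprocal classes, C fl D and c FL d, are the parental types, so the F1 was C fl D / c FL d.
The two rarest classes, c fl D and C FL d, are the double crossovers. Comparing them with the parentals, only the c allele has switched, so c is the middle locus and the order is d – c – fl.
Crossovers in the c–fl interval produce the single-crossover classes C FL D and c fl d (70 + 60 = 130) plus the double crossovers (16).
RF(c–fl) = (130 + 16) / 1000 = 146/1000 = 0.1460 → 14.6 centimorgans.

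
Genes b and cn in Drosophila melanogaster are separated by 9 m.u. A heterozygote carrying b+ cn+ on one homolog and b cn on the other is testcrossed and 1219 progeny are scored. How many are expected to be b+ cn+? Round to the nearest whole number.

A map distance of 9 m.u. corresponds to a recombination frequency of 0.090.
The F1 is b+ cn+ / b cn, so b+ cn+ is a parental gamete class with expected frequency (1 − r)/2 = 0.910/2 = 0.4550.
Expected number = 0.4550 × 1219 = 554.64 ≈ 555.

555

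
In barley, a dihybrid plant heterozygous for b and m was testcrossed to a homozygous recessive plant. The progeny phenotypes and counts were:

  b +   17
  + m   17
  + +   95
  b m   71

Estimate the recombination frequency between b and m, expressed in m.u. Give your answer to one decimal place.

The two most frequent classes, + + (95) and b m (71), are the parental types, so the F1 was + + / b m.
The recombinant classes are + m and b +: 17 + 17 = 34.
Recombination frequency = 34/200 = 0.1700 ≈ 17.0%, i.e. 17.0 m.u.

17.0 m.u.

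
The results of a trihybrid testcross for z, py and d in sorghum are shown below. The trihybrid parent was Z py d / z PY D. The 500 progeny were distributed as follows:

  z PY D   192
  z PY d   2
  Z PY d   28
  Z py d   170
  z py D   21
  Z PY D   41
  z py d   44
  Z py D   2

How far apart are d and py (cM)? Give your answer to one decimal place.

The two rarest classes, Z py D and z PY d, are the double crossovers. Comparing them with the parentals, only the d allele has switched, so d is the middle locus and the order is py – d – z.
Crossovers in the py–d interval produce the single-crossover classes Z PY d and z py D (28 + 21 = 49) plus the double crossovers (4).
RF(py–d) = (49 + 4) / 500 = 53/500 = 0.1060 → 10.6 cM.

10.6 cM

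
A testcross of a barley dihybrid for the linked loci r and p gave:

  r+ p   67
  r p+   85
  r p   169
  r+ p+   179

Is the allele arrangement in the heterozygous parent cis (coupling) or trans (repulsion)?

The two most frequent classes are r+ p+ (179) and r p (169); these are the parental (non-recombinant) types.
So the F1 carried r+ p+ on one chromosome and r p on the other — the recessive alleles are on the same chromosome (cis / coupling).

cis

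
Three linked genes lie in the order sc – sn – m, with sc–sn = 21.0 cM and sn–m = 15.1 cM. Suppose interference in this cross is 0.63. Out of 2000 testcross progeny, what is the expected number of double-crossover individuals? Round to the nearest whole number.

23

Map distances give recombination frequencies of 0.210 and 0.151 for the two intervals.
With interference 0.63 (so coincidence = 0.37), expected double-crossover frequency = 0.210 × 0.151 × 0.37 = 0.01173.
Expected number = 0.01173 × 2000 = 23.47 ≈ 23.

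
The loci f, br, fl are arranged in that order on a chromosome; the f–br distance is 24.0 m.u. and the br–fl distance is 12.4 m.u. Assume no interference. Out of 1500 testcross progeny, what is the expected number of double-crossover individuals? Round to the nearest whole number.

Map distances give recombination frequencies of 0.240 and 0.124 for the two intervals.
With no interference, expected double-crossover frequency = 0.240 × 0.124 = 0.02976.
Expected number = 0.02976 × 1500 = 44.64 ≈ 45.

45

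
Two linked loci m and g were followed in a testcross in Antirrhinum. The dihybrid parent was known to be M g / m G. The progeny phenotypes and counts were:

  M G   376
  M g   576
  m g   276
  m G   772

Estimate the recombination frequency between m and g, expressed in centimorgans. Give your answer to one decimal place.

The recombinant classes are M G and m g: 376 + 276 = 652.
Recombination frequency = 652/2000 = 0.3260 ≈ 32.6%, i.e. 32.6 centimorgans.

32.6 centimorgans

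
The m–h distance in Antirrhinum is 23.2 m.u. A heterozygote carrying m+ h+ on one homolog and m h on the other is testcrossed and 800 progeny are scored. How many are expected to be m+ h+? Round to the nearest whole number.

A map distance of 23.2 m.u. corresponds to a recombination frequency of 0.232.
The F1 is m+ h+ / m h, so m+ h+ is a parental gamete class with expected frequency (1 − r)/2 = 0.768/2 = 0.3840.
Expected number = 0.3840 × 800 = 307.20 ≈ 307.

307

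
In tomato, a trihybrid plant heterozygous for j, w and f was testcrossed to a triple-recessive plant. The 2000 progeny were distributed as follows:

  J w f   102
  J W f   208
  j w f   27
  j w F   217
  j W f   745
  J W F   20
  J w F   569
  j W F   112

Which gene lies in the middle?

The two most frequent reciprocal classes, J w F and j W f, are the parental types, so the F1 was J w F / j W f.
The two rarest classes, J W F and j w f, are the double crossovers. Comparing them with the parentals, only the w allele has switched, so w is the middle locus and the order is j – w – f.

w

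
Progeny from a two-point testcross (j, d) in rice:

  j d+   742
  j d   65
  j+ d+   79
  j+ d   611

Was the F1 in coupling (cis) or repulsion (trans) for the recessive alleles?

The two most frequent classes are j+ d (611) and j d+ (742); these are the parental (non-recombinant) types.
So the F1 carried j+ d on one chromosome and j d+ on the other — the recessive alleles are on opposite chromosomes (trans / repulsion).

trans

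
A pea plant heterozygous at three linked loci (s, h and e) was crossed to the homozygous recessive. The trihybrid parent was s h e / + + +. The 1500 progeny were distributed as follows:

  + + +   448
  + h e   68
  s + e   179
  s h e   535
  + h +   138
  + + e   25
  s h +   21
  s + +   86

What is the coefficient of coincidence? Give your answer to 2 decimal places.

The two rarest classes, s h + and + + e, are the double crossovers. Comparing them with the parentals, only the e allele has switched, so e is the middle locus and the order is s – e – h.
s–e: (154 + 46)/1500 = 0.1333; e–h: (317 + 46)/1500 = 0.2420.
Expected DCO frequency = 0.1333 × 0.2420 ≈ 0.03226; observed = 46/1500 ≈ 0.03067.
Coefficient of coincidence = 0.03067/0.03226 ≈ 0.95.

0.95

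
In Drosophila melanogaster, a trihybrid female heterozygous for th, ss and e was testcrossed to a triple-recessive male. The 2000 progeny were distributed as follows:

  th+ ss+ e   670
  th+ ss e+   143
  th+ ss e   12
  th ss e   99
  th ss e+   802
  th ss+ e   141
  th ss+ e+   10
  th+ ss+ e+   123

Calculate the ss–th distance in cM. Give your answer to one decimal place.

The two most frequent reciprocal classes, th+ ss+ e and th ss e+, are the parental types, so the F1 was th+ ss+ e / th ss e+.
The two rarest classes, th+ ss e and th ss+ e+, are the double crossovers. Comparing them with the parentals, only the ss allele has switched, so ss is the middle locus and the order is th – ss – e.
Crossovers in the th–ss interval produce the single-crossover classes th ss+ e and th+ ss e+ (141 + 143 = 284) plus the double crossovers (22).
RF(th–ss) = (284 + 22) / 2000 = 306/2000 = 0.1530 → 15.3 cM.

15.3 cM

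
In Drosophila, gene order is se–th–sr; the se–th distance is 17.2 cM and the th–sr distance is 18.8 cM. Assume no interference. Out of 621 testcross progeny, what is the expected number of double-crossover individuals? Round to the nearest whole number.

Map distances give recombination frequencies of 0.172 and 0.188 for the two intervals.
With no interference, expected double-crossover frequency = 0.172 × 0.188 = 0.03234.
Expected number = 0.03234 × 621 = 20.08 ≈ 20.

20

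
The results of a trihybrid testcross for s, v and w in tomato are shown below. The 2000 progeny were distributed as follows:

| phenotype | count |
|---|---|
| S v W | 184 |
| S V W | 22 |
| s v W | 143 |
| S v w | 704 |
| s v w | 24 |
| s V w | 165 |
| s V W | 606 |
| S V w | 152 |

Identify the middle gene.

The two most frequent reciprocal classes, S v w and s V W, are the parental types, so the F1 was S v w / s V W.
The two rarest classes, s v w and S V W, are the double crossovers. Comparing them with the parentals, only the s allele has switched, so s is the middle locus and the order is v – s – w.

s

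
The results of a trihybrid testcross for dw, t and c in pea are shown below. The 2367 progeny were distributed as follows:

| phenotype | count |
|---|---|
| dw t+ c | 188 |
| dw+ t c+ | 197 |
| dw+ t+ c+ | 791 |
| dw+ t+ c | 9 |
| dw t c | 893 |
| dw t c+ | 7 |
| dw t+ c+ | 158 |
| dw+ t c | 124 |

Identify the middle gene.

c

The two most frequent reciprocal classes, dw+ t+ c+ and dw t c, are the parental types, so the F1 was dw+ t+ c+ / dw t c.
The two rarest classes, dw+ t+ c and dw t c+, are the double crossovers. Comparing them with the parentals, only the c allele has switched, so c is the middle locus and the order is dw – c – t.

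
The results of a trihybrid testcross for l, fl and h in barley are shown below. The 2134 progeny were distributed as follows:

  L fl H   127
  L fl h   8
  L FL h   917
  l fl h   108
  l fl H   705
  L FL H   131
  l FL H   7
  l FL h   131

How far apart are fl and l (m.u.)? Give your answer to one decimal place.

The two most frequent reciprocal classes, l fl H and L FL h, are the parental types, so the F1 was l fl H / L FL h.
The two rarest classes, l FL H and L fl h, are the double crossovers. Comparing them with the parentals, only the fl allele has switched, so fl is the middle locus and the order is l – fl – h.
Crossovers in the l–fl interval produce the single-crossover classes L fl H and l FL h (127 + 131 = 258) plus the double crossovers (15).
RF(l–fl) = (258 + 15) / 2134 = 273/2134 = 0.1279 → 12.8 m.u.

12.8 m.u.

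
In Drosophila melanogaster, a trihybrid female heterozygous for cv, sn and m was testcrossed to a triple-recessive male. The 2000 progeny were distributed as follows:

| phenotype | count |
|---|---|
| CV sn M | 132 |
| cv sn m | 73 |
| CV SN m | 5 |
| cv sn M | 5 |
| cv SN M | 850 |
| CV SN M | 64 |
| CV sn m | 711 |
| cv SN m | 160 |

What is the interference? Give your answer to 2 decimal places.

The two most frequent reciprocal classes, CV sn m and cv SN M, are the parental types, so the F1 was CV sn m / cv SN M.
The two rarest classes, CV SN m and cv sn M, are the double crossovers. Comparing them with the parentals, only the sn allele has switched, so sn is the middle locus and the order is cv – sn – m.
cv–sn: (137 + 10)/2000 = 0.0735; sn–m: (292 + 10)/2000 = 0.1510.
Expected DCO frequency = 0.0735 × 0.1510 ≈ 0.01110; observed = 10/2000 ≈ 0.00500.
Coefficient of coincidence = 0.00500/0.01110 ≈ 0.45; interference = 1 − 0.45 = 0.55.

0.55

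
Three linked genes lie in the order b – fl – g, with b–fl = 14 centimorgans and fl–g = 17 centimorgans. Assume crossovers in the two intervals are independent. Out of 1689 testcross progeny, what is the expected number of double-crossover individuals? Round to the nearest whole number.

Map distances give recombination frequencies of 0.140 and 0.170 for the two intervals.
With no interference, expected double-crossover frequency = 0.140 × 0.170 = 0.02380.
Expected number = 0.02380 × 1689 = 40.20 ≈ 40.

40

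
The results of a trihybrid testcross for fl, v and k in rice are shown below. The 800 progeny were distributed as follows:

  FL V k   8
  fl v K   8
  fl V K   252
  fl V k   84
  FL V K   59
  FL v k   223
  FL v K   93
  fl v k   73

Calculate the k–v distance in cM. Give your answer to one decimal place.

The two most frequent reciprocal classes, fl V K and FL v k, are the parental types, so the F1 was fl V K / FL v k.
The two rarest classes, fl v K and FL V k, are the double crossovers. Comparing them with the parentals, only the v allele has switched, so v is the middle locus and the order is k – v – fl.
Crossovers in the k–v interval produce the single-crossover classes fl V k and FL v K (84 + 93 = 177) plus the double crossovers (16).
RF(k–v) = (177 + 16) / 800 = 193/800 = 0.2412 → 24.1 cM.

24.1 cM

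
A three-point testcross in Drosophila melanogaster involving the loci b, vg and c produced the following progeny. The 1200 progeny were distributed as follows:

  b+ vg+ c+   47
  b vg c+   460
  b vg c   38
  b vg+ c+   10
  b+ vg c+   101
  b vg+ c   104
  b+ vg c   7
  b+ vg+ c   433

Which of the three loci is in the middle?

The two most frequent reciprocal classes, b+ vg+ c and b vg c+, are the parental types, so the F1 was b+ vg+ c / b vg c+.
The two rarest classes, b+ vg c and b vg+ c+, are the double crossovers. Comparing them with the parentals, only the vg allele has switched, so vg is the middle locus and the order is b – vg – c.

vg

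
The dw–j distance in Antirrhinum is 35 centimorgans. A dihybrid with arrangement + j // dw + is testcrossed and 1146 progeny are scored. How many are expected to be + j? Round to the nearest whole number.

A map distance of 35 centimorgans corresponds to a recombination frequency of 0.350.
The F1 is + j / dw +, so + j is a parental gamete class with expected frequency (1 − r)/2 = 0.650/2 = 0.3250.
Expected number = 0.3250 × 1146 = 372.45 ≈ 372.

372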